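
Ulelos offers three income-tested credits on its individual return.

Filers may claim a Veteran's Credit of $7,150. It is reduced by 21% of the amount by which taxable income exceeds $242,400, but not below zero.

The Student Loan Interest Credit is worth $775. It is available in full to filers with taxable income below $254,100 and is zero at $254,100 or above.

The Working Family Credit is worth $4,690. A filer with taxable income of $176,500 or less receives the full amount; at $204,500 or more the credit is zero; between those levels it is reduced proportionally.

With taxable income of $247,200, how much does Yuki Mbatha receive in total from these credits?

Veteran's Credit: 21% of the $4,800 excess over $242,400 is $1,008; credit = $7,150 − $1,008 = $6,142.
Student Loan Interest Credit: $247,200 is below the $254,100 cutoff, so the full $775 applies.
Working Family Credit: $247,200 is at or above $204,500, so the credit is $0.
Total: $6,142 + $775 + $0 = $6,917.

$6,917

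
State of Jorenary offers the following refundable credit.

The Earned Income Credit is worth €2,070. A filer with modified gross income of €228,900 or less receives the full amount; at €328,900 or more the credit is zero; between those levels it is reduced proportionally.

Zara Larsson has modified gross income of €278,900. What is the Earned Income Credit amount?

Earned Income Credit: €278,900 is €50,000 into a €100,000 phase-out range, leaving 50,000/100,000 of the credit: €2,070 × 50,000/100,000 = €1,035.

€1,035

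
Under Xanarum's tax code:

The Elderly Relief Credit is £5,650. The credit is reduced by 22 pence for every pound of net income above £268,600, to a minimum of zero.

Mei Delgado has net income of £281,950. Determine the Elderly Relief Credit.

Elderly Relief Credit: 22% of the £13,350 excess over £268,600 is £2,937; credit = £5,650 − £2,937 = £2,713.

£2,713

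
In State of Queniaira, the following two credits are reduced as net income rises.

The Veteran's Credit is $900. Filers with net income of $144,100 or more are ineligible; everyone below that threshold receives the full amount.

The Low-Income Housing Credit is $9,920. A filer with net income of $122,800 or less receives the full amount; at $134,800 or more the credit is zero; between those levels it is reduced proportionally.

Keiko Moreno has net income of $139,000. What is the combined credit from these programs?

$900

Veteran's Credit: $139,000 is below the $144,100 cutoff, so the full $900 applies.
Low-Income Housing Credit: $139,000 is at or above $134,800, so the credit is $0.
Total: $900 + $0 = $900.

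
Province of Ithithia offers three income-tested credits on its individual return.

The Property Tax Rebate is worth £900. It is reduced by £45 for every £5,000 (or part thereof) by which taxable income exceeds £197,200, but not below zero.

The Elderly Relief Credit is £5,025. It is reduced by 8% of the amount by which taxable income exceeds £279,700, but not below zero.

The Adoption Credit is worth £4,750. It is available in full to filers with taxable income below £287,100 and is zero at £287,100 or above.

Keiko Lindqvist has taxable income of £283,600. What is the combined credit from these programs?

Property Tax Rebate: income exceeds £197,200 by £86,400, which is 18 full-or-partial £5,000 increments; reduction = 18 × £45 = £810, leaving £90.
Elderly Relief Credit: 8% of the £3,900 excess over £279,700 is £312; credit = £5,025 − £312 = £4,713.
Adoption Credit: £283,600 is below the £287,100 cutoff, so the full £4,750 applies.
Total: £90 + £4,713 + £4,750 = £9,553.

£9,553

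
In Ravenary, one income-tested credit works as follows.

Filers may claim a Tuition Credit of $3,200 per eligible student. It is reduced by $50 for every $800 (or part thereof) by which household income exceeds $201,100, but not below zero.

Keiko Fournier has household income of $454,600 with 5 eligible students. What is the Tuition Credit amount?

$150

Tuition Credit: base = 5 × $3,200 = $16,000. income exceeds $201,100 by $253,500, which is 317 full-or-partial $800 increments; reduction = 317 × $50 = $15,850, leaving $150.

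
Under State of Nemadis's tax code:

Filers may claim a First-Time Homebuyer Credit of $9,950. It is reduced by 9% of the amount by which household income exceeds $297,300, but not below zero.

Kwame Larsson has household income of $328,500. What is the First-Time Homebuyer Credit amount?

First-Time Homebuyer Credit: 9% of the $31,200 excess over $297,300 is $2,808; credit = $9,950 − $2,808 = $7,142.

$7,142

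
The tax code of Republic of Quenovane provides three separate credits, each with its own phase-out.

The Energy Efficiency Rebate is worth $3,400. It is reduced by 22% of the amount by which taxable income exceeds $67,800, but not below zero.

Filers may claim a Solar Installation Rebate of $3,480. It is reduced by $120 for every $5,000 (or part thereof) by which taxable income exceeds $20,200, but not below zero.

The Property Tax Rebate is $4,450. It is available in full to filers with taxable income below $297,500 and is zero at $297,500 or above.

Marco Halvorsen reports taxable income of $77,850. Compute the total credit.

Energy Efficiency Rebate: 22% of the $10,050 excess over $67,800 is $2,211; credit = $3,400 − $2,211 = $1,189.
Solar Installation Rebate: income exceeds $20,200 by $57,650, which is 12 full-or-partial $5,000 increments; reduction = 12 × $120 = $1,440, leaving $2,040.
Property Tax Rebate: $77,850 is below the $297,500 cutoff, so the full $4,450 applies.
Total: $1,189 + $2,040 + $4,450 = $7,679.

$7,679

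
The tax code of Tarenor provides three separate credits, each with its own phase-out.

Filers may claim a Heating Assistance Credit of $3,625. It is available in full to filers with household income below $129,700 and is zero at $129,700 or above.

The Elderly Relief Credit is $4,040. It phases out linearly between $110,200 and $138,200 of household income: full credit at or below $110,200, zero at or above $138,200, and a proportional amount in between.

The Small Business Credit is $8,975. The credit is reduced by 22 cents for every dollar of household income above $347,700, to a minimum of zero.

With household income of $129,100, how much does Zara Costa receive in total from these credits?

$13,913

Heating Assistance Credit: $129,100 is below the $129,700 cutoff, so the full $3,625 applies.
Elderly Relief Credit: $129,100 is $18,900 into a $28,000 phase-out range, leaving 9,100/28,000 of the credit: $4,040 × 9,100/28,000 = $1,313.
Small Business Credit: $129,100 is at or below the $347,700 threshold, so the full $8,975 applies.
Total: $3,625 + $1,313 + $8,975 = $13,913.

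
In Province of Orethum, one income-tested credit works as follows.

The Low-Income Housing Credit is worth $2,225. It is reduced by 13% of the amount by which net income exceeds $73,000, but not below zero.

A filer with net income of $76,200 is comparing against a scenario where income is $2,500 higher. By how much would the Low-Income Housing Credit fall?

$325

At $76,200 — 13% of the $3,200 excess over $73,000 is $416; credit = $2,225 − $416 = $1,809.
At $78,700 — 13% of the $5,700 excess over $73,000 is $741; credit = $2,225 − $741 = $1,484.
Lost: $1,809 − $1,484 = $325.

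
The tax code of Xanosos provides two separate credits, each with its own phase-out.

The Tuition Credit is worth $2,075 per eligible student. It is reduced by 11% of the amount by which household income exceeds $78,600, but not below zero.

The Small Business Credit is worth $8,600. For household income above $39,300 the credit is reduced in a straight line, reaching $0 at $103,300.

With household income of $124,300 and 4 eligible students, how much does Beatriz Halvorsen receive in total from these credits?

$3,273

Tuition Credit: base = 4 × $2,075 = $8,300. 11% of the $45,700 excess over $78,600 is $5,027; credit = $8,300 − $5,027 = $3,273.
Small Business Credit: $124,300 is at or above $103,300, so the credit is $0.
Total: $3,273 + $0 = $3,273.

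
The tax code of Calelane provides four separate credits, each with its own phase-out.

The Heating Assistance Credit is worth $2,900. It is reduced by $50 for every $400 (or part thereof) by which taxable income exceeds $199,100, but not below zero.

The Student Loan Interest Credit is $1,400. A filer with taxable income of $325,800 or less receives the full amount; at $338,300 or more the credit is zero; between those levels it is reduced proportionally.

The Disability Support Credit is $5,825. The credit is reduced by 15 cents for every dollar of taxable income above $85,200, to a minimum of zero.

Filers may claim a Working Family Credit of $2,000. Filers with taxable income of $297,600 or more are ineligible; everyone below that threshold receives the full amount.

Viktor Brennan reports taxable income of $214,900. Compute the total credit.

$4,300

Heating Assistance Credit: income exceeds $199,100 by $15,800, which is 40 full-or-partial $400 increments; reduction = 40 × $50 = $2,000, leaving $900.
Student Loan Interest Credit: $214,900 is at or below the $325,800 threshold, so the full $1,400 applies.
Disability Support Credit: 15% of the $129,700 excess over $85,200 is $19,455 ≥ base, so the credit is $0.
Working Family Credit: $214,900 is below the $297,600 cutoff, so the full $2,000 applies.
Total: $900 + $1,400 + $0 + $2,000 = $4,300.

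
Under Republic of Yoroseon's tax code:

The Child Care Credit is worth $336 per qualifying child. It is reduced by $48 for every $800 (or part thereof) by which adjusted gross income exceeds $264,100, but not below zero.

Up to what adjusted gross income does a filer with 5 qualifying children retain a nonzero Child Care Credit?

Full credit = 5 × $336 = $1,680.
After 34 increments the reduction is 34 × $48 = $1,632, leaving $48; one more increment wipes it out. Increment 34 ends at excess 34 × $800 = $27,200, so the highest qualifying income is $264,100 + $27,200 = $291,300.

$291,300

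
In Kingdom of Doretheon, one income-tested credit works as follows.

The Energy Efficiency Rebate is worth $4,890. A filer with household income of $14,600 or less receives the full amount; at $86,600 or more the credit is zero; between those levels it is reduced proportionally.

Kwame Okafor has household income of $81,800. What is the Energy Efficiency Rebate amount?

Energy Efficiency Rebate: $81,800 is $67,200 into a $72,000 phase-out range, leaving 4,800/72,000 of the credit: $4,890 × 4,800/72,000 = $326.

$326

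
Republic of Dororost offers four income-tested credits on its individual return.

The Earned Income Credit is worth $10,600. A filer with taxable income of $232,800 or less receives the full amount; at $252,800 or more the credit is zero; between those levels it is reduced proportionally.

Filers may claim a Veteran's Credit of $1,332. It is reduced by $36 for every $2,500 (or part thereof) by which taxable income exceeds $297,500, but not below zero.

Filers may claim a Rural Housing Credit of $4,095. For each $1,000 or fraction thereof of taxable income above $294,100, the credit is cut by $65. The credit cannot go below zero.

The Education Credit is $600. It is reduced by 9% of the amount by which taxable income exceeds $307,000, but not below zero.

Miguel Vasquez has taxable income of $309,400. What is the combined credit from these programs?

Earned Income Credit: $309,400 is at or above $252,800, so the credit is $0.
Veteran's Credit: income exceeds $297,500 by $11,900, which is 5 full-or-partial $2,500 increments; reduction = 5 × $36 = $180, leaving $1,152.
Rural Housing Credit: income exceeds $294,100 by $15,300, which is 16 full-or-partial $1,000 increments; reduction = 16 × $65 = $1,040, leaving $3,055.
Education Credit: 9% of the $2,400 excess over $307,000 is $216; credit = $600 − $216 = $384.
Total: $0 + $1,152 + $3,055 + $384 = $4,591.

$4,591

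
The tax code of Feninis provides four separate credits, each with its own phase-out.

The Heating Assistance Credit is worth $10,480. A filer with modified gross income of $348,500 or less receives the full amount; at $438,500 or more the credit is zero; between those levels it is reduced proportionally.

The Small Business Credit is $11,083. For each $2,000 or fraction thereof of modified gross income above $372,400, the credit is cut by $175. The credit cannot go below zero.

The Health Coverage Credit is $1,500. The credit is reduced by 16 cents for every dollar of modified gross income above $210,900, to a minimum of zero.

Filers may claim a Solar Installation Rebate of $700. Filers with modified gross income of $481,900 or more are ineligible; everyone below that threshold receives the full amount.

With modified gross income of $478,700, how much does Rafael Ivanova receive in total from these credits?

$2,333

Heating Assistance Credit: $478,700 is at or above $438,500, so the credit is $0.
Small Business Credit: income exceeds $372,400 by $106,300, which is 54 full-or-partial $2,000 increments; reduction = 54 × $175 = $9,450, leaving $1,633.
Health Coverage Credit: 16% of the $267,800 excess over $210,900 is $42,848 ≥ base, so the credit is $0.
Solar Installation Rebate: $478,700 is below the $481,900 cutoff, so the full $700 applies.
Total: $0 + $1,633 + $0 + $700 = $2,333.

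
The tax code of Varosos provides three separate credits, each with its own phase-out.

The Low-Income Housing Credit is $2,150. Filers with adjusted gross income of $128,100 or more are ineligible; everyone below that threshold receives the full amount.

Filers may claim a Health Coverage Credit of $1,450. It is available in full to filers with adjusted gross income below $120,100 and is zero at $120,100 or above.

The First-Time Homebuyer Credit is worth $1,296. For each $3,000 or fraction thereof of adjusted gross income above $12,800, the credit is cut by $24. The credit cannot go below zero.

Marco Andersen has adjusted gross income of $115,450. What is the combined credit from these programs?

$4,056

Low-Income Housing Credit: $115,450 is below the $128,100 cutoff, so the full $2,150 applies.
Health Coverage Credit: $115,450 is below the $120,100 cutoff, so the full $1,450 applies.
First-Time Homebuyer Credit: income exceeds $12,800 by $102,650, which is 35 full-or-partial $3,000 increments; reduction = 35 × $24 = $840, leaving $456.
Total: $2,150 + $1,450 + $456 = $4,056.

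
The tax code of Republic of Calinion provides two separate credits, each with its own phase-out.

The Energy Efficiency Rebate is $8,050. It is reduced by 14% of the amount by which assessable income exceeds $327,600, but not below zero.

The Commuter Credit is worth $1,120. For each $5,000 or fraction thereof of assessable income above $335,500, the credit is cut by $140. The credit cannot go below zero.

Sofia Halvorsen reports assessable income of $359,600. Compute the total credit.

$3,990

Energy Efficiency Rebate: 14% of the $32,000 excess over $327,600 is $4,480; credit = $8,050 − $4,480 = $3,570.
Commuter Credit: income exceeds $335,500 by $24,100, which is 5 full-or-partial $5,000 increments; reduction = 5 × $140 = $700, leaving $420.
Total: $3,570 + $420 = $3,990.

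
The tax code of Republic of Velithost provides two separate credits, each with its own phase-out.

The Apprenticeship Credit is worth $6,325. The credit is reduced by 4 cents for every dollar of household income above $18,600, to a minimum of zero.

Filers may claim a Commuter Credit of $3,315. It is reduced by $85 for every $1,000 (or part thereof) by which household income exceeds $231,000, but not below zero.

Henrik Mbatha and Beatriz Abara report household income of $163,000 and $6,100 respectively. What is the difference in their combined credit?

Henrik ($163,000): Apprenticeship Credit: 4% of the $144,400 excess over $18,600 is $5,776; credit = $6,325 − $5,776 = $549. Commuter Credit: $163,000 is at or below the $231,000 threshold, so the full $3,315 applies. total $549 + $3,315 = $3,864
Beatriz ($6,100): Apprenticeship Credit: $6,100 is at or below the $18,600 threshold, so the full $6,325 applies. Commuter Credit: $6,100 is at or below the $231,000 threshold, so the full $3,315 applies. total $6,325 + $3,315 = $9,640
Difference: |$3,864 − $9,640| = $5,776.

$5,776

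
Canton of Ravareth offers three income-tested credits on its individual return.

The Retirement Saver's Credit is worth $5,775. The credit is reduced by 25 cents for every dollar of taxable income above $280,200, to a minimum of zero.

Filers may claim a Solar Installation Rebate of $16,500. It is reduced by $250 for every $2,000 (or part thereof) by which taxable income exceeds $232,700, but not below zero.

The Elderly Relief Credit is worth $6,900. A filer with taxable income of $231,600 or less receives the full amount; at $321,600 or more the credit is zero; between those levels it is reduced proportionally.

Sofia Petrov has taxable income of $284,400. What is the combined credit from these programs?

Retirement Saver's Credit: 25% of the $4,200 excess over $280,200 is $1,050; credit = $5,775 − $1,050 = $4,725.
Solar Installation Rebate: income exceeds $232,700 by $51,700, which is 26 full-or-partial $2,000 increments; reduction = 26 × $250 = $6,500, leaving $10,000.
Elderly Relief Credit: $284,400 is $52,800 into a $90,000 phase-out range, leaving 37,200/90,000 of the credit: $6,900 × 37,200/90,000 = $2,852.
Total: $4,725 + $10,000 + $2,852 = $17,577.

$17,577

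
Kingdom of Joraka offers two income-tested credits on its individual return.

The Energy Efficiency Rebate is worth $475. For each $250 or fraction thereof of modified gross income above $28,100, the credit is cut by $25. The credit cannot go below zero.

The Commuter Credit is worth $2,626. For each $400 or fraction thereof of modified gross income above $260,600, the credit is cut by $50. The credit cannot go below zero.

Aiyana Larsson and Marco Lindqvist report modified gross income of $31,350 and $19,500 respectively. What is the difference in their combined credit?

$325

Aiyana ($31,350): Energy Efficiency Rebate: income exceeds $28,100 by $3,250, which is 13 full-or-partial $250 increments; reduction = 13 × $25 = $325, leaving $150. Commuter Credit: $31,350 is at or below the $260,600 threshold, so the full $2,626 applies. total $150 + $2,626 = $2,776
Marco ($19,500): Energy Efficiency Rebate: $19,500 is at or below the $28,100 threshold, so the full $475 applies. Commuter Credit: $19,500 is at or below the $260,600 threshold, so the full $2,626 applies. total $475 + $2,626 = $3,101
Difference: |$2,776 − $3,101| = $325.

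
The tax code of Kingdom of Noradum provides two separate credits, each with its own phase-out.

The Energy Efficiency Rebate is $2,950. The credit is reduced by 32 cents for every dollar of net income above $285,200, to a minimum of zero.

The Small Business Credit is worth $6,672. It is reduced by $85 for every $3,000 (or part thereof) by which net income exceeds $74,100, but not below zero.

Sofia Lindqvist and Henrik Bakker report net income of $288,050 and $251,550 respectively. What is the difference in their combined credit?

Sofia ($288,050): Energy Efficiency Rebate: 32% of the $2,850 excess over $285,200 is $912; credit = $2,950 − $912 = $2,038. Small Business Credit: income exceeds $74,100 by $213,950, which is 72 full-or-partial $3,000 increments; reduction = 72 × $85 = $6,120, leaving $552. total $2,038 + $552 = $2,590
Henrik ($251,550): Energy Efficiency Rebate: $251,550 is at or below the $285,200 threshold, so the full $2,950 applies. Small Business Credit: income exceeds $74,100 by $177,450, which is 60 full-or-partial $3,000 increments; reduction = 60 × $85 = $5,100, leaving $1,572. total $2,950 + $1,572 = $4,522
Difference: |$2,590 − $4,522| = $1,932.

$1,932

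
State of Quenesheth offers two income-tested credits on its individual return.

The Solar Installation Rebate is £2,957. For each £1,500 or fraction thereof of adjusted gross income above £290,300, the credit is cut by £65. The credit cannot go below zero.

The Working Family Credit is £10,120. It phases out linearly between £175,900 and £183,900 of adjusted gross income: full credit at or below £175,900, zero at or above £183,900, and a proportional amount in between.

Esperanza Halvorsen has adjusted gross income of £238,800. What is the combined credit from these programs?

Solar Installation Rebate: £238,800 is at or below the £290,300 threshold, so the full £2,957 applies.
Working Family Credit: £238,800 is at or above £183,900, so the credit is £0.
Total: £2,957 + £0 = £2,957.

£2,957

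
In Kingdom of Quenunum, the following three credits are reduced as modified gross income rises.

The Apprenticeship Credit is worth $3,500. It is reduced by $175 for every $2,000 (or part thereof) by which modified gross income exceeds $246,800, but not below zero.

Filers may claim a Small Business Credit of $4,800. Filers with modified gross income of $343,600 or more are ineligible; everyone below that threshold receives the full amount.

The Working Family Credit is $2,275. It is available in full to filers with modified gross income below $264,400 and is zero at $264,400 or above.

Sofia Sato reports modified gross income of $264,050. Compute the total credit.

Apprenticeship Credit: income exceeds $246,800 by $17,250, which is 9 full-or-partial $2,000 increments; reduction = 9 × $175 = $1,575, leaving $1,925.
Small Business Credit: $264,050 is below the $343,600 cutoff, so the full $4,800 applies.
Working Family Credit: $264,050 is below the $264,400 cutoff, so the full $2,275 applies.
Total: $1,925 + $4,800 + $2,275 = $9,000.

$9,000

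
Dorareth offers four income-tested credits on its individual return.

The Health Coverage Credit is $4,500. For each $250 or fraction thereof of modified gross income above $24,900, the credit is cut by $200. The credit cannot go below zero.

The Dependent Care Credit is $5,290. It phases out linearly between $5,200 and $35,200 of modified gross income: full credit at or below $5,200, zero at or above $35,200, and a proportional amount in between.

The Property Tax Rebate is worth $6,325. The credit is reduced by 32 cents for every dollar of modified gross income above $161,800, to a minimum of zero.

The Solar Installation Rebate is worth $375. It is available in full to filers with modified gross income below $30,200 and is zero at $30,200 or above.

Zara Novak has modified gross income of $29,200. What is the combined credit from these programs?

Health Coverage Credit: income exceeds $24,900 by $4,300, which is 18 full-or-partial $250 increments; reduction = 18 × $200 = $3,600, leaving $900.
Dependent Care Credit: $29,200 is $24,000 into a $30,000 phase-out range, leaving 6,000/30,000 of the credit: $5,290 × 6,000/30,000 = $1,058.
Property Tax Rebate: $29,200 is at or below the $161,800 threshold, so the full $6,325 applies.
Solar Installation Rebate: $29,200 is below the $30,200 cutoff, so the full $375 applies.
Total: $900 + $1,058 + $6,325 + $375 = $8,658.

$8,658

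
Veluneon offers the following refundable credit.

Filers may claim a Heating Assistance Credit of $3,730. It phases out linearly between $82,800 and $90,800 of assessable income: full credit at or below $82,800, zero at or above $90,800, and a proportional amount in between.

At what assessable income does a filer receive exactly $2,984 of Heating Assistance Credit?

$84,400

$2,984 is 2,984/3,730 of the full $3,730, so 746/3,730 of the $8,000 range has been used: income = $82,800 + $8,000 × 746/3,730 = $84,400.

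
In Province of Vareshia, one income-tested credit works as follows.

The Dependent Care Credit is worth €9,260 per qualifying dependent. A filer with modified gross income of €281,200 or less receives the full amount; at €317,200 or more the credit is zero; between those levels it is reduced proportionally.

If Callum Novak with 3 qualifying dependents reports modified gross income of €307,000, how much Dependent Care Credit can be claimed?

€7,871

Dependent Care Credit: base = 3 × €9,260 = €27,780. €307,000 is €25,800 into a €36,000 phase-out range, leaving 10,200/36,000 of the credit: €27,780 × 10,200/36,000 = €7,871.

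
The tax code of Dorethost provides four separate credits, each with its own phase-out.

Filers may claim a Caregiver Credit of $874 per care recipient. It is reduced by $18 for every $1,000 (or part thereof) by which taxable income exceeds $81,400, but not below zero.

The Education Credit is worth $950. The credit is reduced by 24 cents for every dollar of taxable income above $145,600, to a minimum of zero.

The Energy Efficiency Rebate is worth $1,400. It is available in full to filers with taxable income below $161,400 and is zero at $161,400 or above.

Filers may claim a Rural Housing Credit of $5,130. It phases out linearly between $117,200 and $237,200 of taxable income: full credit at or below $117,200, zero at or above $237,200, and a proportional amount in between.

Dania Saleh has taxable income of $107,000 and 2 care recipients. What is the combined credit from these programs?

$8,760

Caregiver Credit: base = 2 × $874 = $1,748. income exceeds $81,400 by $25,600, which is 26 full-or-partial $1,000 increments; reduction = 26 × $18 = $468, leaving $1,280.
Education Credit: $107,000 is at or below the $145,600 threshold, so the full $950 applies.
Energy Efficiency Rebate: $107,000 is below the $161,400 cutoff, so the full $1,400 applies.
Rural Housing Credit: $107,000 is at or below the $117,200 threshold, so the full $5,130 applies.
Total: $1,280 + $950 + $1,400 + $5,130 = $8,760.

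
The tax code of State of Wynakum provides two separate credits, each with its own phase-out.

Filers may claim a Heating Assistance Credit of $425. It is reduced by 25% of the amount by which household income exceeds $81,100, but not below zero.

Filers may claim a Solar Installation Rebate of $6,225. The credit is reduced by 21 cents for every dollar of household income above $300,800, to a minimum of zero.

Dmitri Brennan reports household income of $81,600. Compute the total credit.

$6,525

Heating Assistance Credit: 25% of the $500 excess over $81,100 is $125; credit = $425 − $125 = $300.
Solar Installation Rebate: $81,600 is at or below the $300,800 threshold, so the full $6,225 applies.
Total: $300 + $6,225 = $6,525.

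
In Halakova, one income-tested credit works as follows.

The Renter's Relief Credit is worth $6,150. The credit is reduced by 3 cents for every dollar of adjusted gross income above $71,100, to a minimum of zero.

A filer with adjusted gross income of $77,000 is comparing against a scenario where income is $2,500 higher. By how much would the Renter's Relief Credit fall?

$75

At $77,000 — 3% of the $5,900 excess over $71,100 is $177; credit = $6,150 − $177 = $5,973.
At $79,500 — 3% of the $8,400 excess over $71,100 is $252; credit = $6,150 − $252 = $5,898.
Lost: $5,973 − $5,898 = $75.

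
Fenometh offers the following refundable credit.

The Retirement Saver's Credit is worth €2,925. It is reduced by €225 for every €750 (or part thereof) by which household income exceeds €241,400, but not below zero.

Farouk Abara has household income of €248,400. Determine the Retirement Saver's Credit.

€675

Retirement Saver's Credit: income exceeds €241,400 by €7,000, which is 10 full-or-partial €750 increments; reduction = 10 × €225 = €2,250, leaving €675.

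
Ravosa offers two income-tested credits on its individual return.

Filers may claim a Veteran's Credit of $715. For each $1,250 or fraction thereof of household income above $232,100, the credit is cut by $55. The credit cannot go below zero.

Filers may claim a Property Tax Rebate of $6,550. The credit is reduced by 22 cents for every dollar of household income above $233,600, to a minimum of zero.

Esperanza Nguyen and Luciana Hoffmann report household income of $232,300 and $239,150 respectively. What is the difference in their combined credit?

Esperanza ($232,300): Veteran's Credit: income exceeds $232,100 by $200, which is 1 full-or-partial $1,250 increment; reduction = 1 × $55 = $55, leaving $660. Property Tax Rebate: $232,300 is at or below the $233,600 threshold, so the full $6,550 applies. total $660 + $6,550 = $7,210
Luciana ($239,150): Veteran's Credit: income exceeds $232,100 by $7,050, which is 6 full-or-partial $1,250 increments; reduction = 6 × $55 = $330, leaving $385. Property Tax Rebate: 22% of the $5,550 excess over $233,600 is $1,221; credit = $6,550 − $1,221 = $5,329. total $385 + $5,329 = $5,714
Difference: |$7,210 − $5,714| = $1,496.

$1,496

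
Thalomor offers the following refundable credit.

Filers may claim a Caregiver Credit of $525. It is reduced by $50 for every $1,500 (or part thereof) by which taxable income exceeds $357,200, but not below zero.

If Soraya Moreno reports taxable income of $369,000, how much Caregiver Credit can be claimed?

$125

Caregiver Credit: income exceeds $357,200 by $11,800, which is 8 full-or-partial $1,500 increments; reduction = 8 × $50 = $400, leaving $125.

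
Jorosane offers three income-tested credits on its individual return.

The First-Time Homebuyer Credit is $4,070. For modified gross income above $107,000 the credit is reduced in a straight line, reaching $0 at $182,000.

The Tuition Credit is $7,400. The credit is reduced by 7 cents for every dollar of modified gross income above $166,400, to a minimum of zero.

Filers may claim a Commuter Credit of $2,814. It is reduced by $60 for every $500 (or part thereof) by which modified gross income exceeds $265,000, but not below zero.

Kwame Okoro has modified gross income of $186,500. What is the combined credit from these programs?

First-Time Homebuyer Credit: $186,500 is at or above $182,000, so the credit is $0.
Tuition Credit: 7% of the $20,100 excess over $166,400 is $1,407; credit = $7,400 − $1,407 = $5,993.
Commuter Credit: $186,500 is at or below the $265,000 threshold, so the full $2,814 applies.
Total: $0 + $5,993 + $2,814 = $8,807.

$8,807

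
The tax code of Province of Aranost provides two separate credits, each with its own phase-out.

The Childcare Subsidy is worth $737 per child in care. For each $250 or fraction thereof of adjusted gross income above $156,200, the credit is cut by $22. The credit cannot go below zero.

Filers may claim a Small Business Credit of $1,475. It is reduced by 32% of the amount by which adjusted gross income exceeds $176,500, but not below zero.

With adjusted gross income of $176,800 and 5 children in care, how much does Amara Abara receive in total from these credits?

Childcare Subsidy: base = 5 × $737 = $3,685. income exceeds $156,200 by $20,600, which is 83 full-or-partial $250 increments; reduction = 83 × $22 = $1,826, leaving $1,859.
Small Business Credit: 32% of the $300 excess over $176,500 is $96; credit = $1,475 − $96 = $1,379.
Total: $1,859 + $1,379 = $3,238.

$3,238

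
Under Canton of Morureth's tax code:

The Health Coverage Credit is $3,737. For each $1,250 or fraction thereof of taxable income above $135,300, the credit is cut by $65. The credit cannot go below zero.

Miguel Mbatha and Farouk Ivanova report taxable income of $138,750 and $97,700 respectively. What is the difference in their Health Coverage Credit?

$195

Miguel ($138,750): Health Coverage Credit: income exceeds $135,300 by $3,450, which is 3 full-or-partial $1,250 increments; reduction = 3 × $65 = $195, leaving $3,542.
Farouk ($97,700): Health Coverage Credit: $97,700 is at or below the $135,300 threshold, so the full $3,737 applies.
Difference: |$3,542 − $3,737| = $195.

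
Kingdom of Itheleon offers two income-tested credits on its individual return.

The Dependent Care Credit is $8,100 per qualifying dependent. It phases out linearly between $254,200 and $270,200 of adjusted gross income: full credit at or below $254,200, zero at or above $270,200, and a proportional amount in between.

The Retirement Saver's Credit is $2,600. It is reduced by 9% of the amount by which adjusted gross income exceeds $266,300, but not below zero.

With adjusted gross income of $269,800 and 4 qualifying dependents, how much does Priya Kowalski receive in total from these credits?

Dependent Care Credit: base = 4 × $8,100 = $32,400. $269,800 is $15,600 into a $16,000 phase-out range, leaving 400/16,000 of the credit: $32,400 × 400/16,000 = $810.
Retirement Saver's Credit: 9% of the $3,500 excess over $266,300 is $315; credit = $2,600 − $315 = $2,285.
Total: $810 + $2,285 = $3,095.

$3,095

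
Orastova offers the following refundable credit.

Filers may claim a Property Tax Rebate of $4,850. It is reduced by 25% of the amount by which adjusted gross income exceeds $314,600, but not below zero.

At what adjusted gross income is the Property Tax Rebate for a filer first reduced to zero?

The credit falls by 25% of each dollar above $314,600, so it reaches zero when the excess is $4,850 / 25% = $19,400: income = $314,600 + $19,400 = $334,000.

$334,000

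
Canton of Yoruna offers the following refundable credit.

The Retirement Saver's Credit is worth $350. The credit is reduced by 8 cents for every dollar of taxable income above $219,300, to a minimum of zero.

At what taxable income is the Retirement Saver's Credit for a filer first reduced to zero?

$223,675

The credit falls by 8% of each dollar above $219,300, so it reaches zero when the excess is $350 / 8% = $4,375: income = $219,300 + $4,375 = $223,675.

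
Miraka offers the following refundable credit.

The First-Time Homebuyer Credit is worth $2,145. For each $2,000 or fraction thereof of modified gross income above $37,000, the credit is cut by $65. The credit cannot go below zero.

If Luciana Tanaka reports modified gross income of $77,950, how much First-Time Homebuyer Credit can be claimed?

First-Time Homebuyer Credit: income exceeds $37,000 by $40,950, which is 21 full-or-partial $2,000 increments; reduction = 21 × $65 = $1,365, leaving $780.

$780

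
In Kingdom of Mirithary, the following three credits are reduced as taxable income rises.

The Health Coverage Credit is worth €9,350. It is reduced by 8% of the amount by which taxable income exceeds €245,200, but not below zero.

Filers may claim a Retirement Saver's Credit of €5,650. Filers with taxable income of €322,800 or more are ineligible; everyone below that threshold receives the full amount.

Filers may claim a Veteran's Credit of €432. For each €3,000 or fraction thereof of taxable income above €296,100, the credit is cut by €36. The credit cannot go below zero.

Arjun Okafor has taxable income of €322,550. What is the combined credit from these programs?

€8,920

Health Coverage Credit: 8% of the €77,350 excess over €245,200 is €6,188; credit = €9,350 − €6,188 = €3,162.
Retirement Saver's Credit: €322,550 is below the €322,800 cutoff, so the full €5,650 applies.
Veteran's Credit: income exceeds €296,100 by €26,450, which is 9 full-or-partial €3,000 increments; reduction = 9 × €36 = €324, leaving €108.
Total: €3,162 + €5,650 + €108 = €8,920.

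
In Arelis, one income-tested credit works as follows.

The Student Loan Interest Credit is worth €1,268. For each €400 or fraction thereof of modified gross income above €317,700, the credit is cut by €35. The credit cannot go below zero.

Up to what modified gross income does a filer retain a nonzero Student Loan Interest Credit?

€332,100

After 36 increments the reduction is 36 × €35 = €1,260, leaving €8; one more increment wipes it out. Increment 36 ends at excess 36 × €400 = €14,400, so the highest qualifying income is €317,700 + €14,400 = €332,100.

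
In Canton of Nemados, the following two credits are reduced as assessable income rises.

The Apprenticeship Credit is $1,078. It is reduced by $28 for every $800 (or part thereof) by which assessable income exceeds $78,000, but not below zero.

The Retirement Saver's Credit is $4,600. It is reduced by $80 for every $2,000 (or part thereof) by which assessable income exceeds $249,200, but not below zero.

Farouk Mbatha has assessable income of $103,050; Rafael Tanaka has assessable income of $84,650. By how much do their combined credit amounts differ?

$644

Farouk ($103,050): Apprenticeship Credit: income exceeds $78,000 by $25,050, which is 32 full-or-partial $800 increments; reduction = 32 × $28 = $896, leaving $182. Retirement Saver's Credit: $103,050 is at or below the $249,200 threshold, so the full $4,600 applies. total $182 + $4,600 = $4,782
Rafael ($84,650): Apprenticeship Credit: income exceeds $78,000 by $6,650, which is 9 full-or-partial $800 increments; reduction = 9 × $28 = $252, leaving $826. Retirement Saver's Credit: $84,650 is at or below the $249,200 threshold, so the full $4,600 applies. total $826 + $4,600 = $5,426
Difference: |$4,782 − $5,426| = $644.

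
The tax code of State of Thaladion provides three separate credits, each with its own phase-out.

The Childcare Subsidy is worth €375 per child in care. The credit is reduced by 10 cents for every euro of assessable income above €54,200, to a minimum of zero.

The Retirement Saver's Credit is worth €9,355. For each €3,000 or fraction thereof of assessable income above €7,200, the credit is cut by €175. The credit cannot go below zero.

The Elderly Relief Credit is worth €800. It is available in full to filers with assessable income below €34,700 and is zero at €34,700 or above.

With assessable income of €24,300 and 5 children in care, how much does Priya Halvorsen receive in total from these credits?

Childcare Subsidy: base = 5 × €375 = €1,875. €24,300 is at or below the €54,200 threshold, so the full €1,875 applies.
Retirement Saver's Credit: income exceeds €7,200 by €17,100, which is 6 full-or-partial €3,000 increments; reduction = 6 × €175 = €1,050, leaving €8,305.
Elderly Relief Credit: €24,300 is below the €34,700 cutoff, so the full €800 applies.
Total: €1,875 + €8,305 + €800 = €10,980.

€10,980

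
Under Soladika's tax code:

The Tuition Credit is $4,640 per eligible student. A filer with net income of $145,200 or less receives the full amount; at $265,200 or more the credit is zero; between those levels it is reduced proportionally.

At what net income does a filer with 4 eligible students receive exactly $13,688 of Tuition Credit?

Full credit = 4 × $4,640 = $18,560.
$13,688 is 13,688/18,560 of the full $18,560, so 4,872/18,560 of the $120,000 range has been used: income = $145,200 + $120,000 × 4,872/18,560 = $176,700.

$176,700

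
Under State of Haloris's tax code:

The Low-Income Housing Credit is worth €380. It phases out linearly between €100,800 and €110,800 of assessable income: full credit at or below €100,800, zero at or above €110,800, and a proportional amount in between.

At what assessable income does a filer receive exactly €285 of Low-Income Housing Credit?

€103,300

€285 is 285/380 of the full €380, so 95/380 of the €10,000 range has been used: income = €100,800 + €10,000 × 95/380 = €103,300.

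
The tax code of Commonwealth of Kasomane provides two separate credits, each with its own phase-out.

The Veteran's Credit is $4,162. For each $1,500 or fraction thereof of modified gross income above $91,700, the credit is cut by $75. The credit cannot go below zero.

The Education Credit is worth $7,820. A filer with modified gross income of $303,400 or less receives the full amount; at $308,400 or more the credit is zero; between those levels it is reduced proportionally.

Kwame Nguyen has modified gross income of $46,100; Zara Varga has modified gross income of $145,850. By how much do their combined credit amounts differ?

Kwame ($46,100): Veteran's Credit: $46,100 is at or below the $91,700 threshold, so the full $4,162 applies. Education Credit: $46,100 is at or below the $303,400 threshold, so the full $7,820 applies. total $4,162 + $7,820 = $11,982
Zara ($145,850): Veteran's Credit: income exceeds $91,700 by $54,150, which is 37 full-or-partial $1,500 increments; reduction = 37 × $75 = $2,775, leaving $1,387. Education Credit: $145,850 is at or below the $303,400 threshold, so the full $7,820 applies. total $1,387 + $7,820 = $9,207
Difference: |$11,982 − $9,207| = $2,775.

$2,775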